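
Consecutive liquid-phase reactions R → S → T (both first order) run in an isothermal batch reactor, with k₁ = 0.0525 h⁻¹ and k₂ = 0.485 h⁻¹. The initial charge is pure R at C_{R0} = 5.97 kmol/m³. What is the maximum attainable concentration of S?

At the optimum, C_{S,max}/C_{R0} = (k₁/k₂)^[k₂/(k₂−k₁)].
= (0.0525/0.485)^(0.485/(0.485−0.0525)) = (0.1082)^(1.121) = 0.08264.
C_{S,max} = 0.08264×5.97 = 0.493 kmol/m³.

0.493 kmol/m³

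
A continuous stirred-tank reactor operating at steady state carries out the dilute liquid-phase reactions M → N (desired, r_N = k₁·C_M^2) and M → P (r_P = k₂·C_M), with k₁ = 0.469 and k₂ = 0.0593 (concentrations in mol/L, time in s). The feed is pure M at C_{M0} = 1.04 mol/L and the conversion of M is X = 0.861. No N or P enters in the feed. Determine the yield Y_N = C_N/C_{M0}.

0.459

Exit C_M = C_{M0}(1−X) = 1.04×0.139 = 0.1446 mol/L.
In a CSTR the entire volume is at exit conditions, so r_N = 0.469×0.1446^2 = 0.009801 and r_P = 0.0593×0.1446 = 0.008572.
Fraction of consumed M going to N: r_N/(r_N+r_P) = 0.5334.
C_N = 0.5334·C_{M0}·X = 0.5334×1.04×0.861 = 0.478 mol/L; Y_N = C_N/C_{M0} = 0.459.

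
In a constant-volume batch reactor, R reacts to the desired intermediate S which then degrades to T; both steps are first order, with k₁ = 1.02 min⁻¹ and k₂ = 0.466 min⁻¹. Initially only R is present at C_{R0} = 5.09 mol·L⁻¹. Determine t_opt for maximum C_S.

1.41 min

Setting dC_S/dt = 0 gives t_opt = ln(k₂/k₁)/(k₂−k₁).
= ln(0.466/1.02)/(0.466−1.02) = ln(0.4569)/-0.5540 = -0.7834/-0.5540 = 1.41 min.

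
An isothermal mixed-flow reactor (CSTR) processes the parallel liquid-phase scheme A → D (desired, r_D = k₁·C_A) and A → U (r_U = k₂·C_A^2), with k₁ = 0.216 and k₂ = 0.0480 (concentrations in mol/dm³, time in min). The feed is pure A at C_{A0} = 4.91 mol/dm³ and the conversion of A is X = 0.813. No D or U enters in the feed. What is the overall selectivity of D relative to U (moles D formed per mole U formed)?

Exit C_A = C_{A0}(1−X) = 4.91×0.187 = 0.9182 mol/dm³.
In a CSTR the entire volume is at exit conditions, so r_D = 0.216×0.9182 = 0.1983 and r_U = 0.0480×0.9182^2 = 0.04047.
Overall selectivity = C_D/C_U = r_Dτ/(r_Uτ) = r_D/r_U = 4.90.

4.90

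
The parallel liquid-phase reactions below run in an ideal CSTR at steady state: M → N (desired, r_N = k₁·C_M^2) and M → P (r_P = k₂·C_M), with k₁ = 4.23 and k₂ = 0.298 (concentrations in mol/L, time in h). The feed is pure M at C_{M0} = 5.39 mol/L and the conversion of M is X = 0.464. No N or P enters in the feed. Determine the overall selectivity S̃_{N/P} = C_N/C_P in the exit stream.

41.0

Exit C_M = C_{M0}(1−X) = 5.39×0.536 = 2.889 mol/L.
Rates in a CSTR are evaluated at the outlet concentration: r_N = 4.23×2.889^2 = 35.31, r_P = 0.298×2.889 = 0.8609.
Overall selectivity = C_N/C_P = r_Nτ/(r_Pτ) = r_N/r_P = 41.0.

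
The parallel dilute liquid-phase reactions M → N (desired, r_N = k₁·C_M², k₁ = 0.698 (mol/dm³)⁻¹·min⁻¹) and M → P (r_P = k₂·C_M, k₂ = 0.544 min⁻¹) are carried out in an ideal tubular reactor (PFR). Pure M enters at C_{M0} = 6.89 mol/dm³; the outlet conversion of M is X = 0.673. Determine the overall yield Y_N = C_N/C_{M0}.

C_M = C_{M0}(1−X) = 2.253 mol/dm³.
Along a PFR/batch, dC_P/dC_M = −r_P/(r_N+r_P) = −k₂/(k₂+k₁·C_M).
Integrating from C_{M0} to C_M: C_P = (0.544/0.698)·ln[(0.544+0.698·6.89)/(0.544+0.698·2.25)] = 0.7794·ln(5.353/2.117) = 0.7232 mol/dm³.
Then C_N = (C_{M0}−C_M) − C_P = 4.637 − 0.7232 = 3.914 mol/dm³.
Y_N = C_N/C_{M0} = 3.914/6.89 = 0.568.

0.568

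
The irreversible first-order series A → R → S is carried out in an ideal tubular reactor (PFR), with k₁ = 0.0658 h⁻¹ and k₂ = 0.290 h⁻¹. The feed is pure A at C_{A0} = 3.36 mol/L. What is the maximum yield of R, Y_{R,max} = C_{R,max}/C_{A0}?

For a first-order series the maximum intermediate yield is C_{R,max}/C_{A0} = (k₁/k₂)^[k₂/(k₂−k₁)].
= (0.0658/0.290)^(0.290/(0.290−0.0658)) = (0.2269)^(1.293) = 0.1468.

0.147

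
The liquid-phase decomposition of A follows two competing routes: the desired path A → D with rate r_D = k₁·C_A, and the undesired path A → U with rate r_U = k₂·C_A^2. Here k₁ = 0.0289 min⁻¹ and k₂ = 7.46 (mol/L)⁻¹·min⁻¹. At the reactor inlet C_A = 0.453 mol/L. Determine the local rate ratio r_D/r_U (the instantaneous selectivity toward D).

S_{D/U} = r_D/r_U = (k₁·C_A)/(k₂·C_A^2) = (k₁/k₂)·C_A⁻¹.
= (0.0289×0.4530) / (7.46×0.4530^2) = 0.01309/1.531 = 0.00855.
The undesired path is higher order in A, so low C_A (CSTR or dilute feed) favours D.

0.00855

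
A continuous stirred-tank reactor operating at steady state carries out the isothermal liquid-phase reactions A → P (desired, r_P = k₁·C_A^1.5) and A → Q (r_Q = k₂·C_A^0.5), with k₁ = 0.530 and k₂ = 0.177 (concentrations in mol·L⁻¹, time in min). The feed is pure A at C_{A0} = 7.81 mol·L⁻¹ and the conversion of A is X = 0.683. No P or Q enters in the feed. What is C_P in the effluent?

Exit C_A = C_{A0}(1−X) = 7.81×0.317 = 2.476 mol·L⁻¹.
In a CSTR the entire volume is at exit conditions, so r_P = 0.530×2.476^1.5 = 2.065 and r_Q = 0.177×2.476^0.5 = 0.2785.
Fraction of consumed A going to P: r_P/(r_P+r_Q) = 0.8811.
C_P = 0.8811·C_{A0}·X = 0.8811×7.81×0.683 = 4.70 mol·L⁻¹.

4.70 mol·L⁻¹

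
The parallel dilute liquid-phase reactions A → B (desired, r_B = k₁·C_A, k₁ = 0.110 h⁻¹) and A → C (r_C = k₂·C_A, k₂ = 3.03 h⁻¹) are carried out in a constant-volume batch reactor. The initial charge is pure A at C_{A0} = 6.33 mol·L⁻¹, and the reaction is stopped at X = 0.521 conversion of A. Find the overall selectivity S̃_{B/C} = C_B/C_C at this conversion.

C_A = C_{A0}(1−X) = 3.032 mol·L⁻¹.
Both paths are first order in A, so the instantaneous fraction to B is constant: dC_B/d(−C_A) = k₁/(k₁+k₂) = 0.03503.
C_B = 0.03503·(C_{A0}−C_A) = 0.03503×3.298 = 0.116 mol·L⁻¹.
C_C = (C_{A0}−C_A)−C_B = 3.182 mol·L⁻¹; S̃_{B/C} = 0.1155/3.182 = 0.0363.

0.0363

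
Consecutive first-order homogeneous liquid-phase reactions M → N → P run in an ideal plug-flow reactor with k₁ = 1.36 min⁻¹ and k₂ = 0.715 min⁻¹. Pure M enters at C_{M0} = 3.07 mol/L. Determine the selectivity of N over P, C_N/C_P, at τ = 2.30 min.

0.491

For first-order series with pure M initially, C_N(τ) = k₁C_{M0}/(k₂−k₁)·(e^(−k₁τ) − e^(−k₂τ)).
e^(−k₁τ) = e^(−1.36×2.30) = e^(−3.128) = 0.04381; e^(−k₂τ) = e^(−1.644) = 0.1931.
C_N = 1.36×3.07/(0.715−1.36) × (0.04381−0.1931) = (-6.473)×(-0.1493) = 0.9665 mol/L.
C_M = C_{M0}e^(−k₁τ) = 0.1345 mol/L, so C_P = C_{M0}−C_M−C_N = 1.969 mol/L; C_N/C_P = 0.491.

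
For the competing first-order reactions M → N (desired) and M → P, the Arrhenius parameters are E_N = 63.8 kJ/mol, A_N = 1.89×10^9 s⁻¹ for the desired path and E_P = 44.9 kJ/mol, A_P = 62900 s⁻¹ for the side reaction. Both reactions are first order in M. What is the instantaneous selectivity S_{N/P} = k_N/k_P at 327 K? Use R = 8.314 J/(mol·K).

Since both paths have the same order in M, the concentration cancels and S_{N/P} = k_N/k_P = (A_N/A_P)·exp[(E_P−E_N)/(RT)].
(E_P−E_N)/(RT) = (44.9−63.8)×10³/(8.314×327) = -18900/2719 = -6.952.
k_N/k_P = (1.89×10^9/62900)·exp(-6.952) = 30048 × 9.568×10^-4 = 28.7.
Since E_N > E_P, raising the temperature improves selectivity toward N.

28.7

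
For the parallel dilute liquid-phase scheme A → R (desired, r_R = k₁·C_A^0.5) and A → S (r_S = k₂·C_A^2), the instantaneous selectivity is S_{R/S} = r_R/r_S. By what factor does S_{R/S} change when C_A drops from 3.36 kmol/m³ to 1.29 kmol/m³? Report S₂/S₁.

4.20

S_{R/S} = (k₁/k₂)·C_A^-1.5, so S₂/S₁ = (C_{A,2}/C_{A,1})^-1.5.
= (1.29/3.36)^(-1.5) = (0.3839)^(-1.5) = 4.20.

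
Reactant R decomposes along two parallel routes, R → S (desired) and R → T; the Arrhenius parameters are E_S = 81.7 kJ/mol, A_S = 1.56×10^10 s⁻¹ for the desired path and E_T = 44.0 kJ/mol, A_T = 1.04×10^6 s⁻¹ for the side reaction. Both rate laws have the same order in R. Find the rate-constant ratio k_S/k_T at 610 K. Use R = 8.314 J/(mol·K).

k_S/k_T = (A_S/A_T)·exp[−(E_S−E_T)/(RT)] = (A_S/A_T)·exp[(E_T−E_S)/(RT)].
(E_T−E_S)/(RT) = (44.0−81.7)×10³/(8.314×610) = -37700/5072 = -7.434.
k_S/k_T = (1.56×10^10/1.04×10^6)·exp(-7.434) = 15000 × 5.910×10^-4 = 8.87.

8.87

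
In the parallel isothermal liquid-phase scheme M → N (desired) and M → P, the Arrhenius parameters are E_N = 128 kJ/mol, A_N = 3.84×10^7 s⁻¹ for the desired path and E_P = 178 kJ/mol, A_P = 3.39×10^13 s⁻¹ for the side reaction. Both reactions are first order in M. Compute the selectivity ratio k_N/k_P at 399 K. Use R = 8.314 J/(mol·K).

With equal orders, S_{N/P} = k_N/k_P = (A_N/A_P)·exp[(E_P−E_N)/(RT)].
(E_P−E_N)/(RT) = (178−128)×10³/(8.314×399) = 50000/3317 = 15.07.
k_N/k_P = (3.84×10^7/3.39×10^13)·exp(15.07) = 1.133×10^-6 × 3.515×10^6 = 3.98.
Since E_N < E_P, lowering the temperature improves selectivity toward N.

3.98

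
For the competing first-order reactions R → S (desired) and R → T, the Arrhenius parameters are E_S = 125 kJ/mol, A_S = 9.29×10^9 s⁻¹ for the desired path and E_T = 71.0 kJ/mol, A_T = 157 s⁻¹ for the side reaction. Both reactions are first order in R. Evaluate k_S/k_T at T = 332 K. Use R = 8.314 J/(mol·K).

With equal orders, S_{S/T} = k_S/k_T = (A_S/A_T)·exp[(E_T−E_S)/(RT)].
(E_T−E_S)/(RT) = (71.0−125)×10³/(8.314×332) = -54000/2760 = -19.56.
k_S/k_T = (9.29×10^9/157)·exp(-19.56) = 5.917×10^7 × 3.189×10^-9 = 0.189.

0.189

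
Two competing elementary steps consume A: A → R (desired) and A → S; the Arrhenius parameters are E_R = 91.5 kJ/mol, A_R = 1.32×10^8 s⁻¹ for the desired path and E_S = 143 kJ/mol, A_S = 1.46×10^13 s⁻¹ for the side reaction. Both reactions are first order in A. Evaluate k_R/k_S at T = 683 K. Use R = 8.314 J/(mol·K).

Since both paths have the same order in A, the concentration cancels and S_{R/S} = k_R/k_S = (A_R/A_S)·exp[(E_S−E_R)/(RT)].
(E_S−E_R)/(RT) = (143−91.5)×10³/(8.314×683) = 51500/5678 = 9.069.
k_R/k_S = (1.32×10^8/1.46×10^13)·exp(9.069) = 9.041×10^-6 × 8685 = 0.0785.
Since E_R < E_S, lowering the temperature improves selectivity toward R.

0.0785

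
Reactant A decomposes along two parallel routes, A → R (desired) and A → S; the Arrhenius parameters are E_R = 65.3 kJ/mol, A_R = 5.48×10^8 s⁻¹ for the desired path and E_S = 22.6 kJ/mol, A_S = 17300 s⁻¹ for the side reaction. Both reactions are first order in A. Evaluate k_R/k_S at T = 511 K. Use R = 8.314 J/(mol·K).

1.37

Since both paths have the same order in A, the concentration cancels and S_{R/S} = k_R/k_S = (A_R/A_S)·exp[(E_S−E_R)/(RT)].
(E_S−E_R)/(RT) = (22.6−65.3)×10³/(8.314×511) = -42700/4248 = -10.05.
k_R/k_S = (5.48×10^8/17300)·exp(-10.05) = 31676 × 4.315×10^-5 = 1.37.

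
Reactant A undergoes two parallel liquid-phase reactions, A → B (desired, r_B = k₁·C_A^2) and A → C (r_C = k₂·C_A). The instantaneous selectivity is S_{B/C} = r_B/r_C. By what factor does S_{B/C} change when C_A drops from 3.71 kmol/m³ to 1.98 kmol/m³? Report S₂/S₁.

S_{B/C} = (k₁/k₂)·C_A, so S₂/S₁ = (C_{A,2}/C_{A,1}).
= 1.98/3.71 = 0.534.

0.534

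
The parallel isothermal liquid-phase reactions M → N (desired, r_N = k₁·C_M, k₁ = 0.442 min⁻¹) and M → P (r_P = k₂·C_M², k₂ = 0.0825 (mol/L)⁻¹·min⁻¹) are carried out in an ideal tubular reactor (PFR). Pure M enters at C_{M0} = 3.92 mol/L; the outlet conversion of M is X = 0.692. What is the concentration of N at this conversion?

1.85 mol/L

C_M = C_{M0}(1−X) = 1.207 mol/L.
Along a PFR/batch, dC_N/dC_M = −r_N/(r_N+r_P) = −k₁/(k₁+k₂·C_M).
Integrating from C_{M0} to C_M: C_N = (0.442/0.0825)·ln[(0.442+0.0825·3.92)/(0.442+0.0825·1.21)] = 5.358·ln(0.7654/0.5416) = 1.853 mol/L.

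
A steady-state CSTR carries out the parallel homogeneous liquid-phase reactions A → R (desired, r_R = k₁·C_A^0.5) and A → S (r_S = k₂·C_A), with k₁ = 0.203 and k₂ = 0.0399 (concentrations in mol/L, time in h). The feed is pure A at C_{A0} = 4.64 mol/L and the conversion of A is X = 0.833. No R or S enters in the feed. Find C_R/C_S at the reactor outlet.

Exit C_A = C_{A0}(1−X) = 4.64×0.167 = 0.7749 mol/L.
In a CSTR the entire volume is at exit conditions, so r_R = 0.203×0.7749^0.5 = 0.1787 and r_S = 0.0399×0.7749 = 0.03092.
Overall selectivity = C_R/C_S = r_Rτ/(r_Sτ) = r_R/r_S = 5.78.

5.78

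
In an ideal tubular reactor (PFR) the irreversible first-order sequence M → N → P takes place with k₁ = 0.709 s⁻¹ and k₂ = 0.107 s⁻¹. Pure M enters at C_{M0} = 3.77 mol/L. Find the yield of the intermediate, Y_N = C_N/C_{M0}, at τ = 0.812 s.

The intermediate concentration in a first-order A→B→C sequence is C_N = k₁C_{M0}(e^(−k₁τ) − e^(−k₂τ))/(k₂−k₁).
e^(−k₁τ) = e^(−0.709×0.812) = e^(−0.5757) = 0.5623; e^(−k₂τ) = e^(−0.08688) = 0.9168.
C_N = 0.709×3.77/(0.107−0.709) × (0.5623−0.9168) = (-4.440)×(-0.3545) = 1.574 mol/L.
Y_N = C_N/C_{M0} = 1.574/3.77 = 0.417.

0.417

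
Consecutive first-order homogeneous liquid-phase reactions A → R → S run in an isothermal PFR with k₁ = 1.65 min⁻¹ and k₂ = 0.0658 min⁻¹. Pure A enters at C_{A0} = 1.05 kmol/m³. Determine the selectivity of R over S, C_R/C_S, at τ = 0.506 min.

52.4

Solving the coupled first-order balances gives C_R(τ) = [k₁/(k₂−k₁)]·C_{A0}·(e^(−k₁τ) − e^(−k₂τ)).
e^(−k₁τ) = e^(−1.65×0.506) = e^(−0.8349) = 0.4339; e^(−k₂τ) = e^(−0.03329) = 0.9673.
C_R = 1.65×1.05/(0.0658−1.65) × (0.4339−0.9673) = (-1.094)×(-0.5333) = 0.5833 kmol/m³.
C_A = C_{A0}e^(−k₁τ) = 0.4556 kmol/m³, so C_S = C_{A0}−C_A−C_R = 0.01112 kmol/m³; C_R/C_S = 52.4.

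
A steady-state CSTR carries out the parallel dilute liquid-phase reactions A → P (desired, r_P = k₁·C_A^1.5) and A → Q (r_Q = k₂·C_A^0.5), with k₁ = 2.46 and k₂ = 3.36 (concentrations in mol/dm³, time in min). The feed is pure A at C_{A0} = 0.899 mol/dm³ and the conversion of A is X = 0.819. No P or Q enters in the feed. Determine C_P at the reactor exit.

Exit C_A = C_{A0}(1−X) = 0.899×0.181 = 0.1627 mol/dm³.
Rates in a CSTR are evaluated at the outlet concentration: r_P = 2.46×0.1627^1.5 = 0.1615, r_Q = 3.36×0.1627^0.5 = 1.355.
Fraction of consumed A going to P: r_P/(r_P+r_Q) = 0.1065.
C_P = 0.1065·C_{A0}·X = 0.1065×0.899×0.819 = 0.0784 mol/dm³.

0.0784 mol/dm³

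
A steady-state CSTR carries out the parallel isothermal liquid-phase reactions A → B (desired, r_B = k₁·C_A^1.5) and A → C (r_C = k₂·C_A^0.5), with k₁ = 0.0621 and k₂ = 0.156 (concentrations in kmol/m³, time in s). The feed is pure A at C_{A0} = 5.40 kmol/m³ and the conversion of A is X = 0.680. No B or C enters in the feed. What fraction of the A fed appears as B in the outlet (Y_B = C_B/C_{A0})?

0.277

Exit C_A = C_{A0}(1−X) = 5.40×0.320 = 1.728 kmol/m³.
A CSTR operates uniformly at the exit composition, giving r_B = 0.1411 and r_C = 0.2051 (each k·C_A^n at C_A = 1.728).
Fraction of consumed A going to B: r_B/(r_B+r_C) = 0.4075.
C_B = 0.4075·C_{A0}·X = 0.4075×5.40×0.680 = 1.50 kmol/m³; Y_B = C_B/C_{A0} = 0.277.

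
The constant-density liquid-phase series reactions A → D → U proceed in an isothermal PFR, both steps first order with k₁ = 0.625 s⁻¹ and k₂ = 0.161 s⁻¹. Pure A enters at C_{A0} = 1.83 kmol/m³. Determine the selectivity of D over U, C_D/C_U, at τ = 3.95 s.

1.89

For first-order series with pure A initially, C_D(τ) = k₁C_{A0}/(k₂−k₁)·(e^(−k₁τ) − e^(−k₂τ)).
e^(−k₁τ) = e^(−0.625×3.95) = e^(−2.469) = 0.08469; e^(−k₂τ) = e^(−0.6360) = 0.5294.
C_D = 0.625×1.83/(0.161−0.625) × (0.08469−0.5294) = (-2.465)×(-0.4447) = 1.096 kmol/m³.
C_A = C_{A0}e^(−k₁τ) = 0.1550 kmol/m³, so C_U = C_{A0}−C_A−C_D = 0.5787 kmol/m³; C_D/C_U = 1.89.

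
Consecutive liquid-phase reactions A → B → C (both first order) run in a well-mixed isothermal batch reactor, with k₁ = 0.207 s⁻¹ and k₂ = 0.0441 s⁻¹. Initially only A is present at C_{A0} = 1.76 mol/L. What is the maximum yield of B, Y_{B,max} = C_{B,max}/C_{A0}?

Evaluating C_B at t_opt = ln(k₂/k₁)/(k₂−k₁) gives C_{B,max}/C_{A0} = (k₁/k₂)^[k₂/(k₂−k₁)].
= (0.207/0.0441)^(0.0441/(0.0441−0.207)) = (4.694)^(-0.2707) = 0.6580.

0.658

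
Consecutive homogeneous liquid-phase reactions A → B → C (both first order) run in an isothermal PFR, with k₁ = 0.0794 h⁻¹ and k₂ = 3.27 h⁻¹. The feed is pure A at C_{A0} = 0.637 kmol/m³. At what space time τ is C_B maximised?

1.17 h

Setting dC_B/dτ = 0 gives τ_opt = ln(k₂/k₁)/(k₂−k₁).
= ln(3.27/0.0794)/(3.27−0.0794) = ln(41.18)/3.191 = 3.718/3.191 = 1.17 h.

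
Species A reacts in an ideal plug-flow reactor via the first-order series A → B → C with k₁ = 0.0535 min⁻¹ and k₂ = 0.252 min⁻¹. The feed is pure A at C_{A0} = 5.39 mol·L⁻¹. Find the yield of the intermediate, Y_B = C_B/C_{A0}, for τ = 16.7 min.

For first-order series with pure A initially, C_B(τ) = k₁C_{A0}/(k₂−k₁)·(e^(−k₁τ) − e^(−k₂τ)).
e^(−k₁τ) = e^(−0.0535×16.7) = e^(−0.8934) = 0.4092; e^(−k₂τ) = e^(−4.208) = 0.01487.
C_B = 0.0535×5.39/(0.252−0.0535) × (0.4092−0.01487) = 1.453×0.3944 = 0.5729 mol·L⁻¹.
Y_B = C_B/C_{A0} = 0.5729/5.39 = 0.106.

0.106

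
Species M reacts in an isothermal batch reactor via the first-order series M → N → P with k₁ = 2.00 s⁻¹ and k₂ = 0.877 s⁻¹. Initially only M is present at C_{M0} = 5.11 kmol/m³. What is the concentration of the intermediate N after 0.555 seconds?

The intermediate concentration in a first-order A→B→C sequence is C_N = k₁C_{M0}(e^(−k₁t) − e^(−k₂t))/(k₂−k₁).
e^(−k₁t) = e^(−2.00×0.555) = e^(−1.110) = 0.3296; e^(−k₂t) = e^(−0.4867) = 0.6146.
C_N = 2.00×5.11/(0.877−2.00) × (0.3296−0.6146) = (-9.101)×(-0.2851) = 2.594 kmol/m³.

2.59 kmol/m³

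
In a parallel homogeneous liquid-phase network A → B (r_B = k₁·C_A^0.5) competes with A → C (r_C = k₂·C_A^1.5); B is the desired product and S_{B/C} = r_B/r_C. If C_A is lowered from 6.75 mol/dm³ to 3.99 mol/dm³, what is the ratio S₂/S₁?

1.69

S_{B/C} = (k₁/k₂)·C_A⁻¹, so S₂/S₁ = (C_{A,2}/C_{A,1})⁻¹.
= 6.75/3.99 = 1.69.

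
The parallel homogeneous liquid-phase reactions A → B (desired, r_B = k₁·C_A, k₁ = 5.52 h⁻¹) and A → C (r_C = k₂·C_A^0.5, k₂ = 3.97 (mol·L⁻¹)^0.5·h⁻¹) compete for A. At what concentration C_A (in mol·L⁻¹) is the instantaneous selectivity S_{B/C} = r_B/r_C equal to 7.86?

S_{B/C} = (k₁/k₂)·C_A^0.5 ⇒ C_A = (S·k₂/k₁)^(2).
= (7.86×3.97/5.52)^(2) = (5.653)^(2) = 32.0 mol·L⁻¹.

32.0 mol·L⁻¹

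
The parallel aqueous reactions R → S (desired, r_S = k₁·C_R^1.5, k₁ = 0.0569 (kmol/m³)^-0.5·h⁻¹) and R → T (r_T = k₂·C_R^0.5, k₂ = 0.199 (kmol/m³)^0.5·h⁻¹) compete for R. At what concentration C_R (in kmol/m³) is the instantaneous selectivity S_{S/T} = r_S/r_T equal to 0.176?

S_{S/T} = (k₁/k₂)·C_R ⇒ C_R = S·k₂/k₁.
= 0.176×0.199/0.0569 = 0.616 kmol/m³.

0.616 kmol/m³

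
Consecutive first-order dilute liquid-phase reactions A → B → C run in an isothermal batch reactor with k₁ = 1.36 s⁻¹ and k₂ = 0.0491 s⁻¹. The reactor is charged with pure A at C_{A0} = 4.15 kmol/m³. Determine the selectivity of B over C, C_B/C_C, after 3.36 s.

7.20

Solving the coupled first-order balances gives C_B(t) = [k₁/(k₂−k₁)]·C_{A0}·(e^(−k₁t) − e^(−k₂t)).
e^(−k₁t) = e^(−1.36×3.36) = e^(−4.570) = 0.01036; e^(−k₂t) = e^(−0.1650) = 0.8479.
C_B = 1.36×4.15/(0.0491−1.36) × (0.01036−0.8479) = (-4.305)×(-0.8376) = 3.606 kmol/m³.
C_A = C_{A0}e^(−k₁t) = 0.04300 kmol/m³, so C_C = C_{A0}−C_A−C_B = 0.5010 kmol/m³; C_B/C_C = 7.20.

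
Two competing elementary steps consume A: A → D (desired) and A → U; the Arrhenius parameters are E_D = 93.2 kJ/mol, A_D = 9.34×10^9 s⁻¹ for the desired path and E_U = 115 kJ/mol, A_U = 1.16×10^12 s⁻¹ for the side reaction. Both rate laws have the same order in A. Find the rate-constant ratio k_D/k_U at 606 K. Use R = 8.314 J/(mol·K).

0.610

With equal orders, S_{D/U} = k_D/k_U = (A_D/A_U)·exp[(E_U−E_D)/(RT)].
(E_U−E_D)/(RT) = (115−93.2)×10³/(8.314×606) = 21800/5038 = 4.327.
k_D/k_U = (9.34×10^9/1.16×10^12)·exp(4.327) = 0.008052 × 75.71 = 0.610.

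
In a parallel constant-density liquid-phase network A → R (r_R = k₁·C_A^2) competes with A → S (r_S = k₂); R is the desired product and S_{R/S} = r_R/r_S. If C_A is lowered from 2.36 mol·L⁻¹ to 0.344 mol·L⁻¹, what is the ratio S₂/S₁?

0.0212

S_{R/S} = (k₁/k₂)·C_A^2, so S₂/S₁ = (C_{A,2}/C_{A,1})^2.
= (0.344/2.36)^2 = (0.1458)^2 = 0.0212.
Selectivity toward R falls as C_A falls — high-concentration operation is favoured.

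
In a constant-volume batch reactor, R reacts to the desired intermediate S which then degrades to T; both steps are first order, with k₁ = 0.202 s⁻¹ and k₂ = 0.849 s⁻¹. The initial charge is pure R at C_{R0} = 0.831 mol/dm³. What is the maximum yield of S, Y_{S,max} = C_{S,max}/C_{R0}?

0.152

Evaluating C_S at t_opt = ln(k₂/k₁)/(k₂−k₁) gives C_{S,max}/C_{R0} = (k₁/k₂)^[k₂/(k₂−k₁)].
= (0.202/0.849)^(0.849/(0.849−0.202)) = (0.2379)^(1.312) = 0.1520.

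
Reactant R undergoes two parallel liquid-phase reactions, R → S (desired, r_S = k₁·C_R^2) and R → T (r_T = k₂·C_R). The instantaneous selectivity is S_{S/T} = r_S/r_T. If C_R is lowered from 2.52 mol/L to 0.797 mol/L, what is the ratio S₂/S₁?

0.316

S_{S/T} = (k₁/k₂)·C_R, so S₂/S₁ = (C_{R,2}/C_{R,1}).
= 0.797/2.52 = 0.316.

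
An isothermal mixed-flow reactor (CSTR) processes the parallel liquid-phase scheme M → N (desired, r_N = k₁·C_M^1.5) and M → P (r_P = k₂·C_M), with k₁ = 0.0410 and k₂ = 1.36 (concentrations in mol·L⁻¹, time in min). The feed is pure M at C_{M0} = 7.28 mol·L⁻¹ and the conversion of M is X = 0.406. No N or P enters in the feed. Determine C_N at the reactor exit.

0.174 mol·L⁻¹

Exit C_M = C_{M0}(1−X) = 7.28×0.594 = 4.324 mol·L⁻¹.
A CSTR operates uniformly at the exit composition, giving r_N = 0.3687 and r_P = 5.881 (each k·C_M^n at C_M = 4.324).
Fraction of consumed M going to N: r_N/(r_N+r_P) = 0.05899.
C_N = 0.05899·C_{M0}·X = 0.05899×7.28×0.406 = 0.174 mol·L⁻¹.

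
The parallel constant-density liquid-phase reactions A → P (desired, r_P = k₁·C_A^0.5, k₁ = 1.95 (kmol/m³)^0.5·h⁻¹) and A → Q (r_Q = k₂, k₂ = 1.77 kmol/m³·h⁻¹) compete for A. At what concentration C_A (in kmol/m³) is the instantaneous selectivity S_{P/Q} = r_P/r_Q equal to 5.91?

28.8 kmol/m³

S_{P/Q} = (k₁/k₂)·C_A^0.5 ⇒ C_A = (S·k₂/k₁)^(2).
= (5.91×1.77/1.95)^(2) = (5.364)^(2) = 28.8 kmol/m³.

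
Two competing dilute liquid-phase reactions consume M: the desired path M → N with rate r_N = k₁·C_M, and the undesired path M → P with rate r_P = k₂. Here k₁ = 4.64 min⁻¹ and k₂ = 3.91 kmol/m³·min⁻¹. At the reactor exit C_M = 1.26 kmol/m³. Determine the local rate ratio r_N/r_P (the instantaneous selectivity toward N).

1.50

S_{N/P} = r_N/r_P = (k₁·C_M)/(k₂) = (k₁/k₂)·C_M.
= (4.64×1.260) / (3.91) = 5.846/3.910 = 1.50.
Since the desired path is higher order in M, keeping C_M high (PFR or concentrated feed) favours N.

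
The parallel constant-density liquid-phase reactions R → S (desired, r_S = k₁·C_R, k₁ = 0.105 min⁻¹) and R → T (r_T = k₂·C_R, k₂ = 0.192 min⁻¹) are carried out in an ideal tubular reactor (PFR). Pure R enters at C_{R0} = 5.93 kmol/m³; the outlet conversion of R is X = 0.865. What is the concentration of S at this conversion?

C_R = C_{R0}(1−X) = 0.8005 kmol/m³.
Both paths are first order in R, so the instantaneous fraction to S is constant: dC_S/d(−C_R) = k₁/(k₁+k₂) = 0.3535.
C_S = 0.3535·(C_{R0}−C_R) = 0.3535×5.129 = 1.81 kmol/m³.

1.81 kmol/m³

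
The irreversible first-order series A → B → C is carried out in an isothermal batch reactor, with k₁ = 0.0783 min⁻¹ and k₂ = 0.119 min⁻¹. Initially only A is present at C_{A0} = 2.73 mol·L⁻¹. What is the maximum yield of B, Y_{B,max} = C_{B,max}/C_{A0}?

0.294

For a first-order series the maximum intermediate yield is C_{B,max}/C_{A0} = (k₁/k₂)^[k₂/(k₂−k₁)].
= (0.0783/0.119)^(0.119/(0.119−0.0783)) = (0.6580)^(2.924) = 0.2941.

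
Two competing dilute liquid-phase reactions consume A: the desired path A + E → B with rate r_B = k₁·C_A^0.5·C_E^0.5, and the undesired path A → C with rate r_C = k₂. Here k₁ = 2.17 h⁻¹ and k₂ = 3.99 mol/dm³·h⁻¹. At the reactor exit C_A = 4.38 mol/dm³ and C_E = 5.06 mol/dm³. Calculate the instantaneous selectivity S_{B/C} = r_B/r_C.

S_{B/C} = r_B/r_C = (k₁·C_A^0.5·C_E^0.5)/(k₂) = (k₁/k₂)·C_A^0.5·C_E^0.5.
= (2.17×4.380^0.5×5.060^0.5) / (3.99) = 10.22/3.990 = 2.56.
Since the desired path is higher order in A, keeping C_A high (PFR or concentrated feed) favours B.

2.56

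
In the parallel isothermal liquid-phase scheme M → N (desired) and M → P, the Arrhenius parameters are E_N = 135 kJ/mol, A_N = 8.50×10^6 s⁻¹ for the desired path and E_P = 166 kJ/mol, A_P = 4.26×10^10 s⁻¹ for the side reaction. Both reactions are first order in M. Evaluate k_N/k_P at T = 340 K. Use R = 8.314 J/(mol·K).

11.6

k_N/k_P = (A_N/A_P)·exp[−(E_N−E_P)/(RT)] = (A_N/A_P)·exp[(E_P−E_N)/(RT)].
(E_P−E_N)/(RT) = (166−135)×10³/(8.314×340) = 31000/2827 = 10.97.
k_N/k_P = (8.50×10^6/4.26×10^10)·exp(10.97) = 1.995×10^-4 × 57908 = 11.6.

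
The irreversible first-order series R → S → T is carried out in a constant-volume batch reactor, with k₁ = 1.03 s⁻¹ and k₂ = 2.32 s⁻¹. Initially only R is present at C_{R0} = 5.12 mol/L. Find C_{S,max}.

Evaluating C_S at t_opt = ln(k₂/k₁)/(k₂−k₁) gives C_{S,max}/C_{R0} = (k₁/k₂)^[k₂/(k₂−k₁)].
= (1.03/2.32)^(2.32/(2.32−1.03)) = (0.4440)^(1.798) = 0.2322.
C_{S,max} = 0.2322×5.12 = 1.19 mol/L.

1.19 mol/L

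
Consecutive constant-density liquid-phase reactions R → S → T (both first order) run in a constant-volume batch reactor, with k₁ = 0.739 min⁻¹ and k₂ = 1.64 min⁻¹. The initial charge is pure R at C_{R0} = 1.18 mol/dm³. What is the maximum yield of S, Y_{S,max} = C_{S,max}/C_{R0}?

Evaluating C_S at t_opt = ln(k₂/k₁)/(k₂−k₁) gives C_{S,max}/C_{R0} = (k₁/k₂)^[k₂/(k₂−k₁)].
= (0.739/1.64)^(1.64/(1.64−0.739)) = (0.4506)^(1.820) = 0.2343.

0.234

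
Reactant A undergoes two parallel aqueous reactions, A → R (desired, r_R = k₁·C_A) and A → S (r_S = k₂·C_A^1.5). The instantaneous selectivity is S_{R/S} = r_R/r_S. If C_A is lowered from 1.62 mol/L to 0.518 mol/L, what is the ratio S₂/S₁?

1.77

S_{R/S} = (k₁/k₂)·C_A^-0.5, so S₂/S₁ = (C_{A,2}/C_{A,1})^-0.5.
= (0.518/1.62)^(-0.5) = (0.3198)^(-0.5) = 1.77.
Selectivity toward R rises as C_A falls — low-concentration operation is favoured.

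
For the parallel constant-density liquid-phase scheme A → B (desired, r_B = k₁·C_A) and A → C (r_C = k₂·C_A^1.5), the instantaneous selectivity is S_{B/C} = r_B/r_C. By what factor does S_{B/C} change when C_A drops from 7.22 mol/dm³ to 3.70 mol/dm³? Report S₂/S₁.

S_{B/C} = (k₁/k₂)·C_A^-0.5, so S₂/S₁ = (C_{A,2}/C_{A,1})^-0.5.
= (3.70/7.22)^(-0.5) = (0.5125)^(-0.5) = 1.40.
Selectivity toward B rises as C_A falls — low-concentration operation is favoured.

1.40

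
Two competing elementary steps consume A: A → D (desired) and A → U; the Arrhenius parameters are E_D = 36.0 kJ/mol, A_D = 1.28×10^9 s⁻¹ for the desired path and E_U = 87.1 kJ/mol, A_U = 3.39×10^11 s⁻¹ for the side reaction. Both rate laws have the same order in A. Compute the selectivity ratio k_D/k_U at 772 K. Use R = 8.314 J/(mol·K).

10.8

With equal orders, S_{D/U} = k_D/k_U = (A_D/A_U)·exp[(E_U−E_D)/(RT)].
(E_U−E_D)/(RT) = (87.1−36.0)×10³/(8.314×772) = 51100/6418 = 7.961.
k_D/k_U = (1.28×10^9/3.39×10^11)·exp(7.961) = 0.003776 × 2868 = 10.8.
Since E_D < E_U, lowering the temperature improves selectivity toward D.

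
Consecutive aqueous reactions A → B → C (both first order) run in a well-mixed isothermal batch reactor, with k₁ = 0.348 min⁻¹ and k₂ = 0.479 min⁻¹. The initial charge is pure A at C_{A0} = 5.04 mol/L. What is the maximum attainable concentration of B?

1.57 mol/L

For a first-order series the maximum intermediate yield is C_{B,max}/C_{A0} = (k₁/k₂)^[k₂/(k₂−k₁)].
= (0.348/0.479)^(0.479/(0.479−0.348)) = (0.7265)^(3.656) = 0.3109.
C_{B,max} = 0.3109×5.04 = 1.57 mol/L.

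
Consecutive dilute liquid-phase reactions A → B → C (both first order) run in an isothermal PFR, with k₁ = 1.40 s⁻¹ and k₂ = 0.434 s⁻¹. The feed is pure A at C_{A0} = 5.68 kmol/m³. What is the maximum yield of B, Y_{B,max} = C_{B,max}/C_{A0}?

0.591

At the optimum, C_{B,max}/C_{A0} = (k₁/k₂)^[k₂/(k₂−k₁)].
= (1.40/0.434)^(0.434/(0.434−1.40)) = (3.226)^(-0.4493) = 0.5909.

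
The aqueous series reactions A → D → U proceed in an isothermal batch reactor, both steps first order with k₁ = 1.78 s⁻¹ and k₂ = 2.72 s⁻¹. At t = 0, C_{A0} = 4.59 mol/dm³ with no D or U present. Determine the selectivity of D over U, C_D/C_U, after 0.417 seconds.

1.26

For first-order series with pure A initially, C_D(t) = k₁C_{A0}/(k₂−k₁)·(e^(−k₁t) − e^(−k₂t)).
e^(−k₁t) = e^(−1.78×0.417) = e^(−0.7423) = 0.4760; e^(−k₂t) = e^(−1.134) = 0.3217.
C_D = 1.78×4.59/(2.72−1.78) × (0.4760−0.3217) = 8.692×0.1544 = 1.342 mol/dm³.
C_A = C_{A0}e^(−k₁t) = 2.185 mol/dm³, so C_U = C_{A0}−C_A−C_D = 1.063 mol/dm³; C_D/C_U = 1.26.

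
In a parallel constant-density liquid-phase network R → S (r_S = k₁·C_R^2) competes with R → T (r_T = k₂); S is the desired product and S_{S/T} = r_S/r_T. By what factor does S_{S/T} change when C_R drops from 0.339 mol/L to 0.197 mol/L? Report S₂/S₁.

0.338

S_{S/T} = (k₁/k₂)·C_R^2, so S₂/S₁ = (C_{R,2}/C_{R,1})^2.
= (0.197/0.339)^2 = (0.5811)^2 = 0.338.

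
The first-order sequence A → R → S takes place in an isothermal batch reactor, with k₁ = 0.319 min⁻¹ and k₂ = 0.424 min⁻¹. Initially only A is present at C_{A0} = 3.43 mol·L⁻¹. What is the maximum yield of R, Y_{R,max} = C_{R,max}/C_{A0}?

0.317

Evaluating C_R at t_opt = ln(k₂/k₁)/(k₂−k₁) gives C_{R,max}/C_{A0} = (k₁/k₂)^[k₂/(k₂−k₁)].
= (0.319/0.424)^(0.424/(0.424−0.319)) = (0.7524)^(4.038) = 0.3170.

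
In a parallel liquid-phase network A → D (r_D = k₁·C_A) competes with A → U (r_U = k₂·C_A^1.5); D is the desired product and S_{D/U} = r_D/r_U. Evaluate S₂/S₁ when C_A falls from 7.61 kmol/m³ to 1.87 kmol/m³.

2.02

S_{D/U} = (k₁/k₂)·C_A^-0.5, so S₂/S₁ = (C_{A,2}/C_{A,1})^-0.5.
= (1.87/7.61)^(-0.5) = (0.2457)^(-0.5) = 2.02.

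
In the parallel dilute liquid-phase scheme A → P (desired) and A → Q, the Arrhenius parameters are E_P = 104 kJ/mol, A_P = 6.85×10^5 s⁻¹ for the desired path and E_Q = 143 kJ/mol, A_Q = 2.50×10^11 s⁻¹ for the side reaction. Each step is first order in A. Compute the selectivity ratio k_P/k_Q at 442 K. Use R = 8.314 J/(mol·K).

Since both paths have the same order in A, the concentration cancels and S_{P/Q} = k_P/k_Q = (A_P/A_Q)·exp[(E_Q−E_P)/(RT)].
(E_Q−E_P)/(RT) = (143−104)×10³/(8.314×442) = 39000/3675 = 10.61.
k_P/k_Q = (6.85×10^5/2.50×10^11)·exp(10.61) = 2.740×10^-6 × 40654 = 0.111.

0.111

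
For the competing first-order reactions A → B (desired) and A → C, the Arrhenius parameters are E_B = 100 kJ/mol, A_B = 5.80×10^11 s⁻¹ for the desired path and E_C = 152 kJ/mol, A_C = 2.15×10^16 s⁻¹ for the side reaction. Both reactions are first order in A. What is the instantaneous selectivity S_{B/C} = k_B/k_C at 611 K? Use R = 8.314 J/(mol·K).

With equal orders, S_{B/C} = k_B/k_C = (A_B/A_C)·exp[(E_C−E_B)/(RT)].
(E_C−E_B)/(RT) = (152−100)×10³/(8.314×611) = 52000/5080 = 10.24.
k_B/k_C = (5.80×10^11/2.15×10^16)·exp(10.24) = 2.698×10^-5 × 27904 = 0.753.

0.753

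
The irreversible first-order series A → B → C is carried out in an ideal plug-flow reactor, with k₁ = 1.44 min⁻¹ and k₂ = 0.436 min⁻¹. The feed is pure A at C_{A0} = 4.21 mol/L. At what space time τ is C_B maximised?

1.19 min

Setting dC_B/dτ = 0 gives τ_opt = ln(k₂/k₁)/(k₂−k₁).
= ln(0.436/1.44)/(0.436−1.44) = ln(0.3028)/-1.004 = -1.195/-1.004 = 1.19 min.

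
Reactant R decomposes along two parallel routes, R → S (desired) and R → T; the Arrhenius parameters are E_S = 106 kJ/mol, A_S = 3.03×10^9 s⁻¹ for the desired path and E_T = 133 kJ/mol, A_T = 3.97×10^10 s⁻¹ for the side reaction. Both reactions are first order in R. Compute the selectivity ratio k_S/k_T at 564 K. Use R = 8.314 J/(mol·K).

With equal orders, S_{S/T} = k_S/k_T = (A_S/A_T)·exp[(E_T−E_S)/(RT)].
(E_T−E_S)/(RT) = (133−106)×10³/(8.314×564) = 27000/4689 = 5.758.
k_S/k_T = (3.03×10^9/3.97×10^10)·exp(5.758) = 0.07632 × 316.7 = 24.2.

24.2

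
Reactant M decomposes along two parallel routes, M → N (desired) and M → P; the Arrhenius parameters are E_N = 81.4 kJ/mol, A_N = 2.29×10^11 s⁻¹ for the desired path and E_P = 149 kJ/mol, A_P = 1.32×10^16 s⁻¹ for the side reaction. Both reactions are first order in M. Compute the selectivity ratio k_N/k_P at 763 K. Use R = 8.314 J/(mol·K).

0.737

With equal orders, S_{N/P} = k_N/k_P = (A_N/A_P)·exp[(E_P−E_N)/(RT)].
(E_P−E_N)/(RT) = (149−81.4)×10³/(8.314×763) = 67600/6344 = 10.66.
k_N/k_P = (2.29×10^11/1.32×10^16)·exp(10.66) = 1.735×10^-5 × 42465 = 0.737.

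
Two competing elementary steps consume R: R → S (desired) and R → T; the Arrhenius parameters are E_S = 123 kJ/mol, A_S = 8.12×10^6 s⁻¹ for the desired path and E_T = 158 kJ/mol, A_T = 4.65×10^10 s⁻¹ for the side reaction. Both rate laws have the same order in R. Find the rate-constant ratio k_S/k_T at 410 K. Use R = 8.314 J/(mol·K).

k_S/k_T = (A_S/A_T)·exp[−(E_S−E_T)/(RT)] = (A_S/A_T)·exp[(E_T−E_S)/(RT)].
(E_T−E_S)/(RT) = (158−123)×10³/(8.314×410) = 35000/3409 = 10.27.
k_S/k_T = (8.12×10^6/4.65×10^10)·exp(10.27) = 1.746×10^-4 × 28788 = 5.03.
Since E_S < E_T, lowering the temperature improves selectivity toward S.

5.03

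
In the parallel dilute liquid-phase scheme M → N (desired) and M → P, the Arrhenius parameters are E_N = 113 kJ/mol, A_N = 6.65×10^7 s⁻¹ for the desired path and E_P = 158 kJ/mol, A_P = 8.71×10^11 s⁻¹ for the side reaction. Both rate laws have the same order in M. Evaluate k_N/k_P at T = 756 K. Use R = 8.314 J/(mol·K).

0.0982

Since both paths have the same order in M, the concentration cancels and S_{N/P} = k_N/k_P = (A_N/A_P)·exp[(E_P−E_N)/(RT)].
(E_P−E_N)/(RT) = (158−113)×10³/(8.314×756) = 45000/6285 = 7.159.
k_N/k_P = (6.65×10^7/8.71×10^11)·exp(7.159) = 7.635×10^-5 × 1286 = 0.0982.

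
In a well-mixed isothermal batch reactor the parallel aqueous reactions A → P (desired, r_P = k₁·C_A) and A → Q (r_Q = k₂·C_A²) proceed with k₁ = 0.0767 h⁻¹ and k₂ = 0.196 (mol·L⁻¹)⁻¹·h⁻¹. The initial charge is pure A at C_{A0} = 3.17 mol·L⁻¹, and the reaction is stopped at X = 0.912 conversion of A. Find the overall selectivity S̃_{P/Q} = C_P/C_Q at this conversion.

0.292

C_A = C_{A0}(1−X) = 0.2790 mol·L⁻¹.
Along a PFR/batch, dC_P/dC_A = −r_P/(r_P+r_Q) = −k₁/(k₁+k₂·C_A).
Integrating from C_{A0} to C_A: C_P = (0.0767/0.196)·ln[(0.0767+0.196·3.17)/(0.0767+0.196·0.279)] = 0.3913·ln(0.6980/0.1314) = 0.6536 mol·L⁻¹.
C_Q = (C_{A0}−C_A)−C_P = 2.237 mol·L⁻¹; S̃_{P/Q} = 0.6536/2.237 = 0.292.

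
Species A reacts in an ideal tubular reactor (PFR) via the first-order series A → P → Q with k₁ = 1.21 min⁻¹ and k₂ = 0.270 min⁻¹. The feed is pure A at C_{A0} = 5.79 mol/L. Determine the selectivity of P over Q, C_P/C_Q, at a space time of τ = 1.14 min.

For first-order series with pure A initially, C_P(τ) = k₁C_{A0}/(k₂−k₁)·(e^(−k₁τ) − e^(−k₂τ)).
e^(−k₁τ) = e^(−1.21×1.14) = e^(−1.379) = 0.2517; e^(−k₂τ) = e^(−0.3078) = 0.7351.
C_P = 1.21×5.79/(0.270−1.21) × (0.2517−0.7351) = (-7.453)×(-0.4833) = 3.602 mol/L.
C_A = C_{A0}e^(−k₁τ) = 1.458 mol/L, so C_Q = C_{A0}−C_A−C_P = 0.7302 mol/L; C_P/C_Q = 4.93.

4.93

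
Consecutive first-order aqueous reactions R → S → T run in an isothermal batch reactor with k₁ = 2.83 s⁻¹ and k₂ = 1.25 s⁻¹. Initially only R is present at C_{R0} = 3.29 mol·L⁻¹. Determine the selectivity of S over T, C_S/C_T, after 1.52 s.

0.328

The intermediate concentration in a first-order A→B→C sequence is C_S = k₁C_{R0}(e^(−k₁t) − e^(−k₂t))/(k₂−k₁).
e^(−k₁t) = e^(−2.83×1.52) = e^(−4.302) = 0.01355; e^(−k₂t) = e^(−1.900) = 0.1496.
C_S = 2.83×3.29/(1.25−2.83) × (0.01355−0.1496) = (-5.893)×(-0.1360) = 0.8016 mol·L⁻¹.
C_R = C_{R0}e^(−k₁t) = 0.04457 mol·L⁻¹, so C_T = C_{R0}−C_R−C_S = 2.444 mol·L⁻¹; C_S/C_T = 0.328.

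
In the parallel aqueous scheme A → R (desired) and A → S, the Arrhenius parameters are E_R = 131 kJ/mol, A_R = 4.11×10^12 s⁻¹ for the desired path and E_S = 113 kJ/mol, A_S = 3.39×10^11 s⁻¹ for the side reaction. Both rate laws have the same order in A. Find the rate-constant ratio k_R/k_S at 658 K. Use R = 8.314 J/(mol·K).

k_R/k_S = (A_R/A_S)·exp[−(E_R−E_S)/(RT)] = (A_R/A_S)·exp[(E_S−E_R)/(RT)].
(E_S−E_R)/(RT) = (113−131)×10³/(8.314×658) = -18000/5471 = -3.290.
k_R/k_S = (4.11×10^12/3.39×10^11)·exp(-3.290) = 12.12 × 0.03724 = 0.452.
Since E_R > E_S, raising the temperature improves selectivity toward R.

0.452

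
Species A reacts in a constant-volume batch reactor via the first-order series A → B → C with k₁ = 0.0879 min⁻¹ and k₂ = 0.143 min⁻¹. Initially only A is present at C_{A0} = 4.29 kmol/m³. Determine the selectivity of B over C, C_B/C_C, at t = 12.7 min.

0.642

For first-order series with pure A initially, C_B(t) = k₁C_{A0}/(k₂−k₁)·(e^(−k₁t) − e^(−k₂t)).
e^(−k₁t) = e^(−0.0879×12.7) = e^(−1.116) = 0.3275; e^(−k₂t) = e^(−1.816) = 0.1627.
C_B = 0.0879×4.29/(0.143−0.0879) × (0.3275−0.1627) = 6.844×0.1648 = 1.128 kmol/m³.
C_A = C_{A0}e^(−k₁t) = 1.405 kmol/m³, so C_C = C_{A0}−C_A−C_B = 1.757 kmol/m³; C_B/C_C = 0.642.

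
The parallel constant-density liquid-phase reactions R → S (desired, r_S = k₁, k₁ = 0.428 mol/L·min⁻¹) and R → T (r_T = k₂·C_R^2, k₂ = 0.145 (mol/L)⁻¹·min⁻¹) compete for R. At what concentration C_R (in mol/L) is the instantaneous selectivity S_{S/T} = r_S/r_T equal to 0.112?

S_{S/T} = (k₁/k₂)·C_R^-2 ⇒ C_R = (S·k₂/k₁)^(-0.5).
= (0.112×0.145/0.428)^(-0.5) = (0.03794)^(-0.5) = 5.13 mol/L.

5.13 mol/L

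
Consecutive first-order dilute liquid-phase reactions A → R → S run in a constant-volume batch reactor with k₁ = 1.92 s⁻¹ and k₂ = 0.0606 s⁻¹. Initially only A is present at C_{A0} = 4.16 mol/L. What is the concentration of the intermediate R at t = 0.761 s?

The intermediate concentration in a first-order A→B→C sequence is C_R = k₁C_{A0}(e^(−k₁t) − e^(−k₂t))/(k₂−k₁).
e^(−k₁t) = e^(−1.92×0.761) = e^(−1.461) = 0.2320; e^(−k₂t) = e^(−0.04612) = 0.9549.
C_R = 1.92×4.16/(0.0606−1.92) × (0.2320−0.9549) = (-4.296)×(-0.7230) = 3.106 mol/L.

3.11 mol/L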